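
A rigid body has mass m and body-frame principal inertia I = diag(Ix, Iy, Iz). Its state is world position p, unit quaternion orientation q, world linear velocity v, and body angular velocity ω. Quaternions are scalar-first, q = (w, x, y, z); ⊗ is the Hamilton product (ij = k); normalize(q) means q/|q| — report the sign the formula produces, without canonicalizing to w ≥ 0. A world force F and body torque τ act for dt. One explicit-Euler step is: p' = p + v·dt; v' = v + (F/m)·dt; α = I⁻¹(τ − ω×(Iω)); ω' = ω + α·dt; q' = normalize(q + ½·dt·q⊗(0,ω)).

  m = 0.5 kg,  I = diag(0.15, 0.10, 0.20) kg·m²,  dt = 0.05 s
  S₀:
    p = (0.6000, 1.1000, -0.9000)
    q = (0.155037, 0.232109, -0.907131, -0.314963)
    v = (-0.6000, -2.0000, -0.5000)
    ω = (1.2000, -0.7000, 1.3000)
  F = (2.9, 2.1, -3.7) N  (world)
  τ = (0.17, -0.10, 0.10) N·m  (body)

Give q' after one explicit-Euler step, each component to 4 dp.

q' = (0.1423, 0.2015, -0.9258, -0.2864)

q⊗(0,ω) = (-0.5040706, -1.2137000, -0.7882232, 1.1276290)
updated quaternion q' = (0.1423, 0.2015, -0.9258, -0.2864)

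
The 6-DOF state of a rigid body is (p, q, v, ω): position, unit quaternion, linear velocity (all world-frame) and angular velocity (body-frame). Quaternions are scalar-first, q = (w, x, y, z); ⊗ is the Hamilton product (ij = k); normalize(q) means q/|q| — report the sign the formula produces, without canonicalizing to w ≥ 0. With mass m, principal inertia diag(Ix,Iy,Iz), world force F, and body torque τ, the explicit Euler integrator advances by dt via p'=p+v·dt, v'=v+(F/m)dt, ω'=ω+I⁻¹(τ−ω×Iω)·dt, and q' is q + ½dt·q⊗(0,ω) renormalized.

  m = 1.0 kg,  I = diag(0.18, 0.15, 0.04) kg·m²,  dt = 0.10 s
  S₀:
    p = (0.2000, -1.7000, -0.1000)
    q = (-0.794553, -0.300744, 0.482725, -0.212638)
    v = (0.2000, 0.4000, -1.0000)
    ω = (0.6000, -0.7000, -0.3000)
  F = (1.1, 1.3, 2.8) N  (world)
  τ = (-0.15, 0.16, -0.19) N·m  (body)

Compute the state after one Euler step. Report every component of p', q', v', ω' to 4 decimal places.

p' = (0.2200, -1.6600, -0.2000)
q' = (-0.7709, -0.3389, 0.4991, -0.2044)
v' = (0.3100, 0.5300, -0.7200)
ω' = (0.5295, -0.5765, -0.8065)

angular accel α = (-0.7050, 1.2347, -5.0650)
new body rate ω' = (0.5295, -0.5765, -0.8065)
2q̇ = q⊗(0,ω) = (0.4545625, -0.7703959, 0.3383811, 0.1592517)
q' = normalize(q + ½dt·q⊗(0,ω)) = (-0.7709, -0.3389, 0.4991, -0.2044)
linear accel F/m = (1.1000, 1.3000, 2.8000)
p + v·dt = (0.2200, -1.6600, -0.2000)
v' = v + a·dt = (0.3100, 0.5300, -0.7200)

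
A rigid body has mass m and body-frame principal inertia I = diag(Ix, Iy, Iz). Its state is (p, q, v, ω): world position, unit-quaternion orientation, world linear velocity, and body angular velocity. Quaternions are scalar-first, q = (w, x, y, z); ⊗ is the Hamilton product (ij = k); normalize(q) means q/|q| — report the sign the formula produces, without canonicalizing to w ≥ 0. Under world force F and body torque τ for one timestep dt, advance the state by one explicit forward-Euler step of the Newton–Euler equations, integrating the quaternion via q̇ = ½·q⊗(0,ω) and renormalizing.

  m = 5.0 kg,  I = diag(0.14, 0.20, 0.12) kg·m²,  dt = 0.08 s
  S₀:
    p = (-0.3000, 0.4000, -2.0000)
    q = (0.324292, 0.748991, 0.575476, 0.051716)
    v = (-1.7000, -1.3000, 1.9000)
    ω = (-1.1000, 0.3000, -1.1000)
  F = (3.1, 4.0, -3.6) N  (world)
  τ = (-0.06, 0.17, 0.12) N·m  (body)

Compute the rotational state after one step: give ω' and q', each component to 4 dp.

ω' = (-1.1494, 0.3583, -1.0068)
q' = (0.3519, 0.7074, 0.6088, 0.0716)

gyro term ω×Iω = (0.0264, 0.0242, -0.0198)
angular accel α = (-0.6171, 0.7290, 1.1650)
ω + α·dt = (-1.1494, 0.3583, -1.0068)
2q̇ = q⊗(0,ω) = (0.7081349, -1.0052596, 0.8642901, 0.5009997)
updated quaternion q' = (0.3519, 0.7074, 0.6088, 0.0716)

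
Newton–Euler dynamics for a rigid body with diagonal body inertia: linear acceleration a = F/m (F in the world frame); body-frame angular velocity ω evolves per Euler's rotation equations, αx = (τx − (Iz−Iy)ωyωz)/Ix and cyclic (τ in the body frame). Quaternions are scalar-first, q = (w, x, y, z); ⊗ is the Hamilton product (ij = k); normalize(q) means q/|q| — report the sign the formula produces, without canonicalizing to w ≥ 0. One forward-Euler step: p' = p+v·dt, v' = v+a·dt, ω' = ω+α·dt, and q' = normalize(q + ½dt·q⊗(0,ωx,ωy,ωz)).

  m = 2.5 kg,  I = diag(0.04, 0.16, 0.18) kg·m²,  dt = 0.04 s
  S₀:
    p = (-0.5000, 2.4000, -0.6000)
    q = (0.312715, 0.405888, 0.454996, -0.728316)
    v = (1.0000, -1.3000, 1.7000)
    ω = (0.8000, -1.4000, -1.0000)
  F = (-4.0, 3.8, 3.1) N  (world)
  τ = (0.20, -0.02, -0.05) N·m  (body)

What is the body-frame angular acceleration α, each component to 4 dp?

ω×(Iω) gyroscopic = (0.0280, 0.1120, -0.1344)
α = I⁻¹(τ − ω×Iω) = (4.3000, -0.8250, 0.4689)

α = (4.3000, -0.8250, 0.4689)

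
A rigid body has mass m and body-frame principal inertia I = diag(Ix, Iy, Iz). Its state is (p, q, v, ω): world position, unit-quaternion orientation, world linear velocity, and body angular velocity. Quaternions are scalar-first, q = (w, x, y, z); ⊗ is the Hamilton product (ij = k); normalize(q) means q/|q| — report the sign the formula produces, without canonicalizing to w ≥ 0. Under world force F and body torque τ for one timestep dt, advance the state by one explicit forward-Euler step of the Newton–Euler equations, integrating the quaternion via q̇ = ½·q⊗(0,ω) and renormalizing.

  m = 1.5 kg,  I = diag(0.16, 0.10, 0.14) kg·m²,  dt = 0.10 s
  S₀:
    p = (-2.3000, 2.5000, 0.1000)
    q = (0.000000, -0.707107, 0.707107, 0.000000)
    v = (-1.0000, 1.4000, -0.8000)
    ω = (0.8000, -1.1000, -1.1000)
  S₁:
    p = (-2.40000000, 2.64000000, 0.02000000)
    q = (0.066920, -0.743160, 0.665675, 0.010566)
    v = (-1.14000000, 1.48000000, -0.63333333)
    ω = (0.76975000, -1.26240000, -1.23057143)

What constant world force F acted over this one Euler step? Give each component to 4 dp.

F = (-2.1000, 1.2000, 2.5000)

Δv = v₁−v₀ = (-0.14000000, 0.08000000, 0.16666667)
F = m·Δv/dt = (-2.1000, 1.2000, 2.5000)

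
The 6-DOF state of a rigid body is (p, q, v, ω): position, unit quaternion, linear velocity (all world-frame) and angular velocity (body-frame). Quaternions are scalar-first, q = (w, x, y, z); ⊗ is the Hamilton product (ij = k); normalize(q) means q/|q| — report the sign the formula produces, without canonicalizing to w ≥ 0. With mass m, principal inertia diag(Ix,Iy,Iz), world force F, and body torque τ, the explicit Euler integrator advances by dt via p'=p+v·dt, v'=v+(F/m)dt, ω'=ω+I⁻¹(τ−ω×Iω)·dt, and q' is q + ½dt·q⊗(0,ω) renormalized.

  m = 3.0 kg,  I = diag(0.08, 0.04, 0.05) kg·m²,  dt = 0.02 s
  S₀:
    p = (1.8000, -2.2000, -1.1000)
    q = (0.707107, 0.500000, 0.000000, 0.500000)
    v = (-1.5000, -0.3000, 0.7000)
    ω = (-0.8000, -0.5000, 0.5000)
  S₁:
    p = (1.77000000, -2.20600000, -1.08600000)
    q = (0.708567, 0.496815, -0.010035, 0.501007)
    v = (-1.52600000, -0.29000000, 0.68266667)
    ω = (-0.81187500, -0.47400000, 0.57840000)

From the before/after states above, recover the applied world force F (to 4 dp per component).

F = (-3.9000, 1.5000, -2.6000)

Δv = v₁−v₀ = (-0.02600000, 0.01000000, -0.01733333)
F = m·Δv/dt = (-3.9000, 1.5000, -2.6000)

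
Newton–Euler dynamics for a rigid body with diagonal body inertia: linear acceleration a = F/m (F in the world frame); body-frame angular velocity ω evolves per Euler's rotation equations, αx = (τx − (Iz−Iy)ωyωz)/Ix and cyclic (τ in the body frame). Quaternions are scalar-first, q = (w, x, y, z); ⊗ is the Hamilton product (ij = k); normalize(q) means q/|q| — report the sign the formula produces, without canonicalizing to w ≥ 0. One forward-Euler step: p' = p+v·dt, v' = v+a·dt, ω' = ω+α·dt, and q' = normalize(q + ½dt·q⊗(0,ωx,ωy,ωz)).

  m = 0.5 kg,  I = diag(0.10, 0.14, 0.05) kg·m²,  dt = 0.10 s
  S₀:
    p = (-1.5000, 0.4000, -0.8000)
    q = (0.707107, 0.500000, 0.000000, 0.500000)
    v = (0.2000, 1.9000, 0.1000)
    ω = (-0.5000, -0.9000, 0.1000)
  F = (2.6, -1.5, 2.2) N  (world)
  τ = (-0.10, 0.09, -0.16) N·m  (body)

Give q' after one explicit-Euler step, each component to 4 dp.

q' = (0.7161, 0.5041, -0.0468, 0.4804)

q⊗(0,ω) = (0.2000000, 0.0964465, -0.9363963, -0.3792893)
q + ½dt·q⊗(0,ω), renormalized = (0.7161, 0.5041, -0.0468, 0.4804)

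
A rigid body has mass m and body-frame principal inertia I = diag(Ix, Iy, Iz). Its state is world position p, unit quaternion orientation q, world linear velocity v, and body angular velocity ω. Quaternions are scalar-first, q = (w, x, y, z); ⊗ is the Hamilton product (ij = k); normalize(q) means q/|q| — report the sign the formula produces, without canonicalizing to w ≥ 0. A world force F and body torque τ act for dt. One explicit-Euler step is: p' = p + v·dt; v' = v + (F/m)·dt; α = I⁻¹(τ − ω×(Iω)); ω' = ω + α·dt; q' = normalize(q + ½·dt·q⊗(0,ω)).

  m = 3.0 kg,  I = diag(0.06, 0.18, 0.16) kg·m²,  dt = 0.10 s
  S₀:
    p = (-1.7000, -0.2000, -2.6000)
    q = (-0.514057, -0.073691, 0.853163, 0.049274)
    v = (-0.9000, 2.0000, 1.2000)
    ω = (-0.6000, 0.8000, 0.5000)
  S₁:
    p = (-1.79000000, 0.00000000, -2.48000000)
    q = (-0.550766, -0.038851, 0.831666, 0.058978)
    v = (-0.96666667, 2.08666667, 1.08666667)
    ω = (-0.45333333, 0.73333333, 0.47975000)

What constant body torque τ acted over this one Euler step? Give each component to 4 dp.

τ = (0.0800, -0.0900, -0.0900)

rate change Δω = (0.14666667, -0.06666667, -0.02025000)
precession coupling = (-0.0080, 0.0300, -0.0576)
applied torque τ = (0.0800, -0.0900, -0.0900)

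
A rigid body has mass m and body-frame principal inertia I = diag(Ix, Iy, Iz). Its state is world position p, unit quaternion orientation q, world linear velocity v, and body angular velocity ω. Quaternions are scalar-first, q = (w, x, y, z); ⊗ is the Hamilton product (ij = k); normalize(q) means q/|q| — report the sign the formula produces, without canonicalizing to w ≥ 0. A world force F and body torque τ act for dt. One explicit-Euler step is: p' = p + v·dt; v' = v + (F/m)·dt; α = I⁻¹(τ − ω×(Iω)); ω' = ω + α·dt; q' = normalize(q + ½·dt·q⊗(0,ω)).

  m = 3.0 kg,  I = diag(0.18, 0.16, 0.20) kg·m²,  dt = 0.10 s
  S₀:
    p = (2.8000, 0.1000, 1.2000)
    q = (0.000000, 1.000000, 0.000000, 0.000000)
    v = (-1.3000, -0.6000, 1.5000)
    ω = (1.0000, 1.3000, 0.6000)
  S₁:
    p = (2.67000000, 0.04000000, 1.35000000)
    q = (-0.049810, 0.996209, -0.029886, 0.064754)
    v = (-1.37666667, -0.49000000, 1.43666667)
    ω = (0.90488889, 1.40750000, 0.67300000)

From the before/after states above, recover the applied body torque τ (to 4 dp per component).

Δω = ω₁−ω₀ = (-0.09511111, 0.10750000, 0.07300000)
applied torque τ = (-0.1400, 0.1600, 0.1200)

τ = (-0.1400, 0.1600, 0.1200)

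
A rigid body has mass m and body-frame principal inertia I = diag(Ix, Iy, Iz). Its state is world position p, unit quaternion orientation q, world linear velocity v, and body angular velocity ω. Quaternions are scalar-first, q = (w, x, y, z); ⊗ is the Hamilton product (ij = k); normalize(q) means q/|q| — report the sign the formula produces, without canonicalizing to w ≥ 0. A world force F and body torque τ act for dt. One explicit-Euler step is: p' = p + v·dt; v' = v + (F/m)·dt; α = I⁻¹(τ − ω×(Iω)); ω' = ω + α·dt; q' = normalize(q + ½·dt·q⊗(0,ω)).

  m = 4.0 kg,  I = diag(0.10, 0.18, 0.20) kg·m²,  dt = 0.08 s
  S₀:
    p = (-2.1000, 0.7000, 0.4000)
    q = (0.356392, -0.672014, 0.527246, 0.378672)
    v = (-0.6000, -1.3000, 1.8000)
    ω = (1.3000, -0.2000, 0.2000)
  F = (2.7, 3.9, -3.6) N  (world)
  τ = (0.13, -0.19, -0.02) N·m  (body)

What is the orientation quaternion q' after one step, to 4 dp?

Hamilton product q⊗(0,ω) = (0.9033330, 0.6444932, 0.5553980, -0.4797386)
updated quaternion q' = (0.3920, -0.6453, 0.5487, 0.3590)

q' = (0.3920, -0.6453, 0.5487, 0.3590)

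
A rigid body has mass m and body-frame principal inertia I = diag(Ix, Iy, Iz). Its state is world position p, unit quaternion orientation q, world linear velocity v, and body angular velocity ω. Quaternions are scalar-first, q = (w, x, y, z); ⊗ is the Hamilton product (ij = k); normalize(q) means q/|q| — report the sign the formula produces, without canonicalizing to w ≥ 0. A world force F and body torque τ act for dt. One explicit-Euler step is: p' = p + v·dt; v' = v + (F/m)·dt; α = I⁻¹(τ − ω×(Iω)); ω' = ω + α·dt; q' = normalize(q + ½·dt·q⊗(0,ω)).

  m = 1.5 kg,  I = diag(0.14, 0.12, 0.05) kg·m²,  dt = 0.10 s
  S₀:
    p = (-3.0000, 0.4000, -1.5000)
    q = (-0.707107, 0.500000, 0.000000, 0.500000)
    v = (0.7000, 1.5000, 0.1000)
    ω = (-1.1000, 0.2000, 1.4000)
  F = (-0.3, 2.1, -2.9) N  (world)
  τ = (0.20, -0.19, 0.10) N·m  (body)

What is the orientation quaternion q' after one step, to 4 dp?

Hamilton product q⊗(0,ω) = (-0.1500000, 0.6778177, -1.3914214, -0.8899498)
q + ½dt·q⊗(0,ω), renormalized = (-0.7118, 0.5318, -0.0693, 0.4537)

q' = (-0.7118, 0.5318, -0.0693, 0.4537)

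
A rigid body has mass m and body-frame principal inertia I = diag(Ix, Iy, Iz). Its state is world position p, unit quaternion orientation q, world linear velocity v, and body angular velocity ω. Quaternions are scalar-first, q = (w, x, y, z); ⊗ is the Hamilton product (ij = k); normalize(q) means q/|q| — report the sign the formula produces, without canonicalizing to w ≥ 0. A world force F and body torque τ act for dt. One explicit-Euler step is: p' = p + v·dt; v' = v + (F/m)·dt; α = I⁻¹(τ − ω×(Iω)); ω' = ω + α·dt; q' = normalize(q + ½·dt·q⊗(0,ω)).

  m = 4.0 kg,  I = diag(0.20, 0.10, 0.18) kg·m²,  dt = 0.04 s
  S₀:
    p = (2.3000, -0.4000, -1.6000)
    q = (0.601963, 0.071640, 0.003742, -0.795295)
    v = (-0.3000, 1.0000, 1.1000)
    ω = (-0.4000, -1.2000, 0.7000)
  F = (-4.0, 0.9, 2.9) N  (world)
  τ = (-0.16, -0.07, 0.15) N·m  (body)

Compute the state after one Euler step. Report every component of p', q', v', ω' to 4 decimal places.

a = (-1.0000, 0.2250, 0.7250)
new position p' = (2.2880, -0.3600, -1.5560)
new velocity v' = (-0.3400, 1.0090, 1.1290)
ω×(Iω) gyroscopic = (-0.0672, -0.0056, -0.0480)
angular accel α = (-0.4640, -0.6440, 1.1000)
ω' = ω + α·dt = (-0.4186, -1.2258, 0.7440)
q⊗(0,ω) = (0.5898529, -1.1925198, -0.4543856, 0.3369029)
q' = normalize(q + ½dt·q⊗(0,ω)) = (0.6135, 0.0478, -0.0053, -0.7882)

p' = (2.2880, -0.3600, -1.5560)
q' = (0.6135, 0.0478, -0.0053, -0.7882)
v' = (-0.3400, 1.0090, 1.1290)
ω' = (-0.4186, -1.2258, 0.7440)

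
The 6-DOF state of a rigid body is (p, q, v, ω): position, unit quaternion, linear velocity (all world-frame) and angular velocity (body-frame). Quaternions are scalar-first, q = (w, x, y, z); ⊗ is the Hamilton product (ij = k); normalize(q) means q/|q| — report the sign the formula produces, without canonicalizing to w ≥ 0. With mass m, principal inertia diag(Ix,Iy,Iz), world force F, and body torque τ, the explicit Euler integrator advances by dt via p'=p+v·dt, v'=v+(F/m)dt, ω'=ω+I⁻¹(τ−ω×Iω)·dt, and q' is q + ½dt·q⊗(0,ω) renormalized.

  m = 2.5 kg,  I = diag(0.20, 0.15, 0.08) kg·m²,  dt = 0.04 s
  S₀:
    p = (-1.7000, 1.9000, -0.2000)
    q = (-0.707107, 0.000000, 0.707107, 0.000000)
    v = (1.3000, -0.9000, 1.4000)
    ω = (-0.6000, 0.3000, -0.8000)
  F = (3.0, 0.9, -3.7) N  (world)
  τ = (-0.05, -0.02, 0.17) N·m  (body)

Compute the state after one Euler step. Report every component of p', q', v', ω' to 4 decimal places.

α = I⁻¹(τ − ω×Iω) = (-0.3340, -0.5173, 2.0125)
ω' = ω + α·dt = (-0.6134, 0.2793, -0.7195)
q⊗(0,ω) = (-0.2121321, -0.1414214, -0.2121321, 0.9899498)
q + ½dt·q⊗(0,ω), renormalized = (-0.7112, -0.0028, 0.7027, 0.0198)
new position p' = (-1.6480, 1.8640, -0.1440)
v + (F/m)dt = (1.3480, -0.8856, 1.3408)

p' = (-1.6480, 1.8640, -0.1440)
q' = (-0.7112, -0.0028, 0.7027, 0.0198)
v' = (1.3480, -0.8856, 1.3408)
ω' = (-0.6134, 0.2793, -0.7195)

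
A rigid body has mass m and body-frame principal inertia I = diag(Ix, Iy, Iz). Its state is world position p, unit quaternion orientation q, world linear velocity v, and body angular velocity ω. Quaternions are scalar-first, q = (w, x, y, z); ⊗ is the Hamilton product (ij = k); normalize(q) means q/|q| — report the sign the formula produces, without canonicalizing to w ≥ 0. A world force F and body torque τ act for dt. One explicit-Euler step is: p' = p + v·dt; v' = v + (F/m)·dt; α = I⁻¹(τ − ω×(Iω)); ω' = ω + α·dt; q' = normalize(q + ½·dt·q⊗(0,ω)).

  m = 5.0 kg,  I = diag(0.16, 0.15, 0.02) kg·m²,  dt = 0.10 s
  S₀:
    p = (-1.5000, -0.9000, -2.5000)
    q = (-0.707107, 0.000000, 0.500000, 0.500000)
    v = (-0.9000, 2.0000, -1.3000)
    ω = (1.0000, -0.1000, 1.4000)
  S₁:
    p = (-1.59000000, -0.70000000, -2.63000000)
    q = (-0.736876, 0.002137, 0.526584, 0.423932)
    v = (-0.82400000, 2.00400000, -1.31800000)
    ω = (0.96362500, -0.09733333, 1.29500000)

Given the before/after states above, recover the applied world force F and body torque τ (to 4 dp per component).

F = (3.8000, 0.2000, -0.9000)
τ = (-0.0400, 0.2000, -0.0200)

rate change Δω = (-0.03637500, 0.00266667, -0.10500000)
applied torque τ = (-0.0400, 0.2000, -0.0200)
Δv = v₁−v₀ = (0.07600000, 0.00400000, -0.01800000)
applied force F = (3.8000, 0.2000, -0.9000)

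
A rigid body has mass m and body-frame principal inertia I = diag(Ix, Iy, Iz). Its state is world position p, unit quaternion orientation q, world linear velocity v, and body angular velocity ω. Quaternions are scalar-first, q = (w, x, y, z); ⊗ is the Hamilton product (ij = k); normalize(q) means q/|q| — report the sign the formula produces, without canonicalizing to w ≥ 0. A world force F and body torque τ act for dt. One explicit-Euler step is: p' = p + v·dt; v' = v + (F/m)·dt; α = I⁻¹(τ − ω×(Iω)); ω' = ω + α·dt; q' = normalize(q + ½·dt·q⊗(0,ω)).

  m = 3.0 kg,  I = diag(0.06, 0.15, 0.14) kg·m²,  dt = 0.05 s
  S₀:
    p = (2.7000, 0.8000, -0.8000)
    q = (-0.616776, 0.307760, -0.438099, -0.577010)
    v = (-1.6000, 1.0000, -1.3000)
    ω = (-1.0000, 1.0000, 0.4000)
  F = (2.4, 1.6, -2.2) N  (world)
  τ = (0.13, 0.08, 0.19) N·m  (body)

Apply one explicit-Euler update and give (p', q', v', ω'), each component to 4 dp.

p' = (2.6200, 0.8500, -0.8650)
q' = (-0.5920, 0.3330, -0.4419, -0.5860)
v' = (-1.5600, 1.0267, -1.3367)
ω' = (-0.8883, 1.0160, 0.5000)

gyro term ω×Iω = (-0.0040, 0.0320, -0.0900)
α = I⁻¹(τ − ω×Iω) = (2.2333, 0.3200, 2.0000)
ω + α·dt = (-0.8883, 1.0160, 0.5000)
Hamilton product q⊗(0,ω) = (0.9766630, 1.0185464, -0.1628700, -0.3770494)
q' = normalize(q + ½dt·q⊗(0,ω)) = (-0.5920, 0.3330, -0.4419, -0.5860)
a = (0.8000, 0.5333, -0.7333)
new position p' = (2.6200, 0.8500, -0.8650)
new velocity v' = (-1.5600, 1.0267, -1.3367)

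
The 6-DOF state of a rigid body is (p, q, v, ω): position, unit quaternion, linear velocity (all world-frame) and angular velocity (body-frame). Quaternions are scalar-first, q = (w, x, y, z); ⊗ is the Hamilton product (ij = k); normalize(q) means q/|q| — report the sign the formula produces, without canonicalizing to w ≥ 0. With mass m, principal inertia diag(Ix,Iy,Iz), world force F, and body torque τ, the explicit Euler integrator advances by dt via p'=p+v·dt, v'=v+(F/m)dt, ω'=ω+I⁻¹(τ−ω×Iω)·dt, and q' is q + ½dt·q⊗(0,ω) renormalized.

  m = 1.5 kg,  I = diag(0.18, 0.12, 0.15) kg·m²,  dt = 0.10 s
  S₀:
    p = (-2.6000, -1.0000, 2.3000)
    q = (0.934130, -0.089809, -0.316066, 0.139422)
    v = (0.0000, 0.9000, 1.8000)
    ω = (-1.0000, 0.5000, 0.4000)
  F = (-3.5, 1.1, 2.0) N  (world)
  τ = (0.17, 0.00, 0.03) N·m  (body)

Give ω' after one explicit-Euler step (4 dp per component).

ω' = (-0.9089, 0.5100, 0.4000)

angular accel α = (0.9111, 0.1000, 0.0000)
new body rate ω' = (-0.9089, 0.5100, 0.4000)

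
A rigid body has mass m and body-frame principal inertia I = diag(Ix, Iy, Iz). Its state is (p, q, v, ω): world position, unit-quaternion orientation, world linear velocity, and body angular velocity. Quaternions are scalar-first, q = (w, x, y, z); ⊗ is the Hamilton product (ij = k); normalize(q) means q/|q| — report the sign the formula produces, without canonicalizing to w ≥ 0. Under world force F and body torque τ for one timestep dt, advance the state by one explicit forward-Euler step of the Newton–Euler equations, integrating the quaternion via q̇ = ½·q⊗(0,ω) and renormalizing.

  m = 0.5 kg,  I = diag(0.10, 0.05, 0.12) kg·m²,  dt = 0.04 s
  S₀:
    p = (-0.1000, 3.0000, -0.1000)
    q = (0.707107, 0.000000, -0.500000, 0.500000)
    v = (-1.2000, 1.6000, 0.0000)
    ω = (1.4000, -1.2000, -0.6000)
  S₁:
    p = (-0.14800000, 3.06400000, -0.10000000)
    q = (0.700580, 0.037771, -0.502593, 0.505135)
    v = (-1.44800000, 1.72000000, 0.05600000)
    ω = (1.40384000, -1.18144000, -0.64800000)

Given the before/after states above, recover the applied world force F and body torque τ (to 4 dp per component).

Δω = ω₁−ω₀ = (0.00384000, 0.01856000, -0.04800000)
applied torque τ = (0.0600, 0.0400, -0.0600)
Δv = v₁−v₀ = (-0.24800000, 0.12000000, 0.05600000)
applied force F = (-3.1000, 1.5000, 0.7000)

F = (-3.1000, 1.5000, 0.7000)
τ = (0.0600, 0.0400, -0.0600)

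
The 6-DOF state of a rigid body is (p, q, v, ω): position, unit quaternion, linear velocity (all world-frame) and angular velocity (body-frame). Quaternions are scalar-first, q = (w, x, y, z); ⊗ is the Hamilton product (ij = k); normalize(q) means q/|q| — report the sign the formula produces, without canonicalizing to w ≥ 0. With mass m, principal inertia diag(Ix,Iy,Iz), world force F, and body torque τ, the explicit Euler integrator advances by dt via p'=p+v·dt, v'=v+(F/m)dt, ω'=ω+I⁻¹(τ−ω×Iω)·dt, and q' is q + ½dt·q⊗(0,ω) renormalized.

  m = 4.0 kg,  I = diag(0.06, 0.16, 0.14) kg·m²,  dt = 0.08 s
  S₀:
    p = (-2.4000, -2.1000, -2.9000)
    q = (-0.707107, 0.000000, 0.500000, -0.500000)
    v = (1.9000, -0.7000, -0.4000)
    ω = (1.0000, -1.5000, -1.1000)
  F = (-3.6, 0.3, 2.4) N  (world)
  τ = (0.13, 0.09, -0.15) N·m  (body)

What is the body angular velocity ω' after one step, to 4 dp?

ω×(Iω) gyroscopic = (-0.0330, 0.0880, -0.1500)
angular accel α = (2.7167, 0.0125, 0.0000)
ω + α·dt = (1.2173, -1.4990, -1.1000)

ω' = (1.2173, -1.4990, -1.1000)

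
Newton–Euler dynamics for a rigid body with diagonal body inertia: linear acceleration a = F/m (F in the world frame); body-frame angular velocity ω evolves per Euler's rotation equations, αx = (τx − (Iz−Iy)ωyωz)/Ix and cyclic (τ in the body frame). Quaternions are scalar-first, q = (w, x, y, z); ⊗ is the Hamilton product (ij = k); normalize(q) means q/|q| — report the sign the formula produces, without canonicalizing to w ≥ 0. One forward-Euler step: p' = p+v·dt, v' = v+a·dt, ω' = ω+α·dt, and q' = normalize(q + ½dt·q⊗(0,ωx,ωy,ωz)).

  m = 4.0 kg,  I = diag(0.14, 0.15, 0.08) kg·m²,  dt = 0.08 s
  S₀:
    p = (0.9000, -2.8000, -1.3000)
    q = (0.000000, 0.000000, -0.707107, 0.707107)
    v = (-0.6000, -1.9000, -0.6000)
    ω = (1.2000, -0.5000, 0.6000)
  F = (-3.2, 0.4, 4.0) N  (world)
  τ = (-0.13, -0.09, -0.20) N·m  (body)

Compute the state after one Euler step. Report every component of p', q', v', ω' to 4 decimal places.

a = (-0.8000, 0.1000, 1.0000)
p + v·dt = (0.8520, -2.9520, -1.3480)
v' = v + a·dt = (-0.6640, -1.8920, -0.5200)
gyro term ω×Iω = (0.0210, 0.0432, -0.0060)
α = I⁻¹(τ − ω×Iω) = (-1.0786, -0.8880, -2.4250)
new body rate ω' = (1.1137, -0.5710, 0.4060)
Hamilton product q⊗(0,ω) = (-0.7778177, -0.0707107, 0.8485284, 0.8485284)
q' = normalize(q + ½dt·q⊗(0,ω)) = (-0.0311, -0.0028, -0.6721, 0.7398)

p' = (0.8520, -2.9520, -1.3480)
q' = (-0.0311, -0.0028, -0.6721, 0.7398)
v' = (-0.6640, -1.8920, -0.5200)
ω' = (1.1137, -0.5710, 0.4060)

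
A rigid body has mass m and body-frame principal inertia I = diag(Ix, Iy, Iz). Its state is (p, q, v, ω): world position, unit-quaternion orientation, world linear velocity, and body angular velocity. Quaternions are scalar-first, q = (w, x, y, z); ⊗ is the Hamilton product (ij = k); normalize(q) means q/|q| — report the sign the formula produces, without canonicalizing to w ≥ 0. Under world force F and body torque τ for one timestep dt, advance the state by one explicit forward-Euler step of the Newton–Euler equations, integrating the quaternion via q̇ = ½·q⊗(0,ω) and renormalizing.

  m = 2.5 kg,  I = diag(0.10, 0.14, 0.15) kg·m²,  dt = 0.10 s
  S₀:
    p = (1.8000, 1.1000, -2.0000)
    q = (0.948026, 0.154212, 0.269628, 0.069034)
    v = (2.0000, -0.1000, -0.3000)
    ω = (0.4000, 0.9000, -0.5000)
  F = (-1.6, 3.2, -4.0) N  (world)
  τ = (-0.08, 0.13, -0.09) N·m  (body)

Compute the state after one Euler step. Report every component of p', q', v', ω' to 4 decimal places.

gyro term ω×Iω = (-0.0045, 0.0100, 0.0144)
α = I⁻¹(τ − ω×Iω) = (-0.7550, 0.8571, -0.6960)
ω + α·dt = (0.3245, 0.9857, -0.5696)
q⊗(0,ω) = (-0.2698330, 0.1822658, 0.9579430, -0.4430734)
q + ½dt·q⊗(0,ω), renormalized = (0.9331, 0.1631, 0.3170, 0.0468)
a = (-0.6400, 1.2800, -1.6000)
new position p' = (2.0000, 1.0900, -2.0300)
v + (F/m)dt = (1.9360, 0.0280, -0.4600)

p' = (2.0000, 1.0900, -2.0300)
q' = (0.9331, 0.1631, 0.3170, 0.0468)
v' = (1.9360, 0.0280, -0.4600)
ω' = (0.3245, 0.9857, -0.5696)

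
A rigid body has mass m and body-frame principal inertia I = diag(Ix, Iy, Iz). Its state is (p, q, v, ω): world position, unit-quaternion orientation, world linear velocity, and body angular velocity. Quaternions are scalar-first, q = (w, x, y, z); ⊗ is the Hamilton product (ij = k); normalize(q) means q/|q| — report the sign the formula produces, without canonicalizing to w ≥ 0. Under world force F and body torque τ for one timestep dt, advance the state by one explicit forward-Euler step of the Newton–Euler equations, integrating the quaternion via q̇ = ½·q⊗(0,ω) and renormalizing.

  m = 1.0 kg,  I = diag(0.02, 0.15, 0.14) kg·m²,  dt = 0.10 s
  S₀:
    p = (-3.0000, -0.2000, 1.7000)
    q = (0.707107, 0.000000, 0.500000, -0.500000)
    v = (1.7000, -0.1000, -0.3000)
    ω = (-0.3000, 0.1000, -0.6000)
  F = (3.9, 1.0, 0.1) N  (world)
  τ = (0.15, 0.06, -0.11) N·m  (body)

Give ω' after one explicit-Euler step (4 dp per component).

ω' = (0.4470, 0.1544, -0.6758)

gyro term ω×Iω = (0.0006, -0.0216, -0.0039)
(τ − ω×Iω)/I = (7.4700, 0.5440, -0.7579)
new body rate ω' = (0.4470, 0.1544, -0.6758)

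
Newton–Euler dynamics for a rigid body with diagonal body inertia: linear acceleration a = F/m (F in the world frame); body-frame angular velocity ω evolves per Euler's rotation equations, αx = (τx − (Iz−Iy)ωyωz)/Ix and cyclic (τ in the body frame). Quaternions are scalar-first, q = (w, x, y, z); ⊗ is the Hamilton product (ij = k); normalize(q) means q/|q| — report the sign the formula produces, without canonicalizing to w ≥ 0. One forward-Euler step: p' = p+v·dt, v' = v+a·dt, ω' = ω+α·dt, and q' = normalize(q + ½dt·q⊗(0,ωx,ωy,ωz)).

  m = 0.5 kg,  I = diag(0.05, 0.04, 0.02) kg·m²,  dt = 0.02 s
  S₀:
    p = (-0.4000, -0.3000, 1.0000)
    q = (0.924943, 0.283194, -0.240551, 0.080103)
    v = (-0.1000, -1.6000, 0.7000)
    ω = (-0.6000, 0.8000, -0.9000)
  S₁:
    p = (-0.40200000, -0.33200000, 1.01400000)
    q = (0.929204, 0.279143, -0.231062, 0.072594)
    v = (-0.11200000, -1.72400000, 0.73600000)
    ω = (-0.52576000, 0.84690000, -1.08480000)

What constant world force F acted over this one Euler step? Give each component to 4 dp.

velocity change Δv = (-0.01200000, -0.12400000, 0.03600000)
applied force F = (-0.3000, -3.1000, 0.9000)

F = (-0.3000, -3.1000, 0.9000)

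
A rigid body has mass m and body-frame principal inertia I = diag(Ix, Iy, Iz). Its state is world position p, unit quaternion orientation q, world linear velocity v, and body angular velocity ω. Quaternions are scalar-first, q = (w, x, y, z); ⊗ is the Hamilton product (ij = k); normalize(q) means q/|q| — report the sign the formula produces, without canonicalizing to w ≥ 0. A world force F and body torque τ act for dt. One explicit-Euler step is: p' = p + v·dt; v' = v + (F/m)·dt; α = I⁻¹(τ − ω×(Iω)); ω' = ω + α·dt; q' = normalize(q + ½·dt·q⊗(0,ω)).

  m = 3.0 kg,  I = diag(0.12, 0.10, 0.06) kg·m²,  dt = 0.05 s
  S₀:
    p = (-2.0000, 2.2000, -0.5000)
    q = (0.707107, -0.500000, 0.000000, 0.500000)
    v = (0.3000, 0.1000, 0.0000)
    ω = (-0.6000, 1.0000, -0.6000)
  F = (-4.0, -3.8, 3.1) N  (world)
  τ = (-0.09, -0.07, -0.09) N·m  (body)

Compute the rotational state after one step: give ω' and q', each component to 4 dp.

ω×(Iω) gyroscopic = (0.0240, 0.0216, 0.0120)
angular accel α = (-0.9500, -0.9160, -1.7000)
new body rate ω' = (-0.6475, 0.9542, -0.6850)
Hamilton product q⊗(0,ω) = (0.0000000, -0.9242642, 0.1071070, -0.9242642)
q' = normalize(q + ½dt·q⊗(0,ω)) = (0.7067, -0.5228, 0.0027, 0.4766)

ω' = (-0.6475, 0.9542, -0.6850)
q' = (0.7067, -0.5228, 0.0027, 0.4766)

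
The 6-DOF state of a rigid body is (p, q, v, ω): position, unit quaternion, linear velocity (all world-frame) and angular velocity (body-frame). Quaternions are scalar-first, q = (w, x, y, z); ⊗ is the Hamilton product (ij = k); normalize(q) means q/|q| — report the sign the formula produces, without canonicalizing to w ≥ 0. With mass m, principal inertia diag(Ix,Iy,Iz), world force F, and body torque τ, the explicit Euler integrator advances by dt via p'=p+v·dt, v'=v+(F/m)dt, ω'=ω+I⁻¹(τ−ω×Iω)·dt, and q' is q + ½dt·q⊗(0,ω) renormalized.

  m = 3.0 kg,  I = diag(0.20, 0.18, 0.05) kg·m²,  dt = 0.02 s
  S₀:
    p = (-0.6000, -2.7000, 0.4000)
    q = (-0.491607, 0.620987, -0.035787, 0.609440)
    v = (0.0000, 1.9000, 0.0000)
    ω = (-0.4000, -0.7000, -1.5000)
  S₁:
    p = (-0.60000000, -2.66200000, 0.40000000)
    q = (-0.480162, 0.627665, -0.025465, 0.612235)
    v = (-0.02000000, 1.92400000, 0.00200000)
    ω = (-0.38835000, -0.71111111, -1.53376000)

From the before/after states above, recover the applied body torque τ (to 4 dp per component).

τ = (-0.0200, -0.0100, -0.0900)

rate change Δω = (0.01165000, -0.01111111, -0.03376000)
applied torque τ = (-0.0200, -0.0100, -0.0900)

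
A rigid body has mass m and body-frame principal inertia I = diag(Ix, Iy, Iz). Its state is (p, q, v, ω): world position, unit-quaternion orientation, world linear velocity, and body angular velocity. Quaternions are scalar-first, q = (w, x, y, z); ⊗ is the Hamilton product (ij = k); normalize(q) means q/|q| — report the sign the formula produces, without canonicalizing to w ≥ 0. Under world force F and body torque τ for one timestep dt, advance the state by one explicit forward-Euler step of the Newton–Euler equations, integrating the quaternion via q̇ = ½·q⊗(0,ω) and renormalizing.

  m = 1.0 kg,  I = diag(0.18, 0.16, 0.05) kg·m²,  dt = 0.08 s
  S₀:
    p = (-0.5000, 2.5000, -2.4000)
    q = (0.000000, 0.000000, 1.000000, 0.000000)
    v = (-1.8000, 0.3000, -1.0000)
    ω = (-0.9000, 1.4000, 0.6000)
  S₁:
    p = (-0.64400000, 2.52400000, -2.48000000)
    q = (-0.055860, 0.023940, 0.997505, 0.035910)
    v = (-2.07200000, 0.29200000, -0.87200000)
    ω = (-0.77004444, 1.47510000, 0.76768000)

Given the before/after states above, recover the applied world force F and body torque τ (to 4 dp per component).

F = (-3.4000, -0.1000, 1.6000)
τ = (0.2000, 0.0800, 0.1300)

Δv = v₁−v₀ = (-0.27200000, -0.00800000, 0.12800000)
applied force F = (-3.4000, -0.1000, 1.6000)
ω₁ − ω₀ = (0.12995556, 0.07510000, 0.16768000)
I·α + gyro = (0.2000, 0.0800, 0.1300)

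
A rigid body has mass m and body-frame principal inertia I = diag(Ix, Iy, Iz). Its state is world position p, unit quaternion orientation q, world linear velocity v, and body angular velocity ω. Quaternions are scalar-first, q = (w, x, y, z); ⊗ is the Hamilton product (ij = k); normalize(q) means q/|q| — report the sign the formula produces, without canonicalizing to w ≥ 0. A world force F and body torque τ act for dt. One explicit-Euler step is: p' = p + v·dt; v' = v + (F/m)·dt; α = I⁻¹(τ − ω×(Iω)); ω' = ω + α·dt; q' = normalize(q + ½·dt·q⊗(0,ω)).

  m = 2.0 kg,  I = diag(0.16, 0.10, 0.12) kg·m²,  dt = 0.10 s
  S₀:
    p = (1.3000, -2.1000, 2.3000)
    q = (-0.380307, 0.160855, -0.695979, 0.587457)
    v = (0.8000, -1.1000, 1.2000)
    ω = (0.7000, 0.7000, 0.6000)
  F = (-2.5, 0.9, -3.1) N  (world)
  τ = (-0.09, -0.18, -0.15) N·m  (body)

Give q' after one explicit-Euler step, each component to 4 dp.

q⊗(0,ω) = (0.0221126, -1.0950222, 0.0484920, 0.3715996)
q + ½dt·q⊗(0,ω), renormalized = (-0.3786, 0.1059, -0.6924, 0.6050)

q' = (-0.3786, 0.1059, -0.6924, 0.6050)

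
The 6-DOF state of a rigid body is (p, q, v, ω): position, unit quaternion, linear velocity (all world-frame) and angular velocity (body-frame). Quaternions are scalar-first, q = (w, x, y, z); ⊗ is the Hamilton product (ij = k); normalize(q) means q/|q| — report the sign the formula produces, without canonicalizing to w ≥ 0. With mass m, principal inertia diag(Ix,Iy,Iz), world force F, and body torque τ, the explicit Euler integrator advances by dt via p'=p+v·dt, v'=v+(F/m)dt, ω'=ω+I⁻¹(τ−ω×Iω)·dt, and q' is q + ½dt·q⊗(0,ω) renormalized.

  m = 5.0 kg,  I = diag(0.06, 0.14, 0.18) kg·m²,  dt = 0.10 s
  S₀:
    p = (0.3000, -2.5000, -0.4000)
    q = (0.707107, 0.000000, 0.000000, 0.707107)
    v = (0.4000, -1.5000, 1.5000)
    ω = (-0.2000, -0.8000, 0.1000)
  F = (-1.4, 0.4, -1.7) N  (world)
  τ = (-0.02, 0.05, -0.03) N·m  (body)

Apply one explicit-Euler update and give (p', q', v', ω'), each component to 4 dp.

p' = (0.3400, -2.6500, -0.2500)
q' = (0.7030, 0.0212, -0.0353, 0.7100)
v' = (0.3720, -1.4920, 1.4660)
ω' = (-0.2280, -0.7660, 0.0762)

ω×(Iω) gyroscopic = (-0.0032, 0.0024, 0.0128)
angular accel α = (-0.2800, 0.3400, -0.2378)
ω + α·dt = (-0.2280, -0.7660, 0.0762)
2q̇ = q⊗(0,ω) = (-0.0707107, 0.4242642, -0.7071070, 0.0707107)
q' = normalize(q + ½dt·q⊗(0,ω)) = (0.7030, 0.0212, -0.0353, 0.7100)
a = (-0.2800, 0.0800, -0.3400)
p' = p + v·dt = (0.3400, -2.6500, -0.2500)
new velocity v' = (0.3720, -1.4920, 1.4660)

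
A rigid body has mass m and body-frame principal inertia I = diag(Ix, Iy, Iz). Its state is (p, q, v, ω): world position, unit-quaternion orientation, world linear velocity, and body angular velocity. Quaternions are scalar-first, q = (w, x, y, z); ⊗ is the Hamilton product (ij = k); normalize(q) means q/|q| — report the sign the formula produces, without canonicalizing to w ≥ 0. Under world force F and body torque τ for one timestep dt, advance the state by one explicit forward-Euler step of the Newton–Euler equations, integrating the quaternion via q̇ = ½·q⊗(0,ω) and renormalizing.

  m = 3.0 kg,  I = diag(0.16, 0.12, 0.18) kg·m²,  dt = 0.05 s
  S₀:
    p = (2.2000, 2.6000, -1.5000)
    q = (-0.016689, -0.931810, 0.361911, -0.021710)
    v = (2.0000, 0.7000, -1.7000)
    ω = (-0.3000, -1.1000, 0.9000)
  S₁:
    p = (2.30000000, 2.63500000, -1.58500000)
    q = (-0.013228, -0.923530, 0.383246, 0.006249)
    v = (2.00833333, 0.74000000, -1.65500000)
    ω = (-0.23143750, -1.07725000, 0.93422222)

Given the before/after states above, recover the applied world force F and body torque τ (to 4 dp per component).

v₁ − v₀ = (0.00833333, 0.04000000, 0.04500000)
applied force F = (0.5000, 2.4000, 2.7000)
rate change Δω = (0.06856250, 0.02275000, 0.03422222)
τ = I·(Δω/dt) + ω₀×(Iω₀) = (0.1600, 0.0600, 0.1100)

F = (0.5000, 2.4000, 2.7000)
τ = (0.1600, 0.0600, 0.1100)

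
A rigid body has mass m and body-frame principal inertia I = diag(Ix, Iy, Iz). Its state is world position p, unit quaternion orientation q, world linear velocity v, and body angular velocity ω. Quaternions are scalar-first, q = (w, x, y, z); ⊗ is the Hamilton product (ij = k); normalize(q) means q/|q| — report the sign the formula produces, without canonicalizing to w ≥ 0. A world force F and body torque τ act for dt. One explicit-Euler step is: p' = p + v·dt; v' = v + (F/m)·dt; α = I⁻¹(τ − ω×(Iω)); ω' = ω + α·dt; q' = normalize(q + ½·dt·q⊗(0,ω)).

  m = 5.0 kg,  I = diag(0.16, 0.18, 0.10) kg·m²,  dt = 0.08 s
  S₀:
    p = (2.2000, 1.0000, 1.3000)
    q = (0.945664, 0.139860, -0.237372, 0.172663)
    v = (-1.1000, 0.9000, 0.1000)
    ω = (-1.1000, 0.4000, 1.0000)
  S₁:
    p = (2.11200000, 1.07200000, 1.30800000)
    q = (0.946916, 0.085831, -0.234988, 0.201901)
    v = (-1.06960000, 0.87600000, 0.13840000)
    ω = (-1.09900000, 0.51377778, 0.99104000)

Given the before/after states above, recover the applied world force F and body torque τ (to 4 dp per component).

F = (1.9000, -1.5000, 2.4000)
τ = (-0.0300, 0.1900, -0.0200)

Δv = v₁−v₀ = (0.03040000, -0.02400000, 0.03840000)
F = m·Δv/dt = (1.9000, -1.5000, 2.4000)
ω₁ − ω₀ = (0.00100000, 0.11377778, -0.00896000)
precession coupling = (-0.0320, -0.0660, -0.0088)
applied torque τ = (-0.0300, 0.1900, -0.0200)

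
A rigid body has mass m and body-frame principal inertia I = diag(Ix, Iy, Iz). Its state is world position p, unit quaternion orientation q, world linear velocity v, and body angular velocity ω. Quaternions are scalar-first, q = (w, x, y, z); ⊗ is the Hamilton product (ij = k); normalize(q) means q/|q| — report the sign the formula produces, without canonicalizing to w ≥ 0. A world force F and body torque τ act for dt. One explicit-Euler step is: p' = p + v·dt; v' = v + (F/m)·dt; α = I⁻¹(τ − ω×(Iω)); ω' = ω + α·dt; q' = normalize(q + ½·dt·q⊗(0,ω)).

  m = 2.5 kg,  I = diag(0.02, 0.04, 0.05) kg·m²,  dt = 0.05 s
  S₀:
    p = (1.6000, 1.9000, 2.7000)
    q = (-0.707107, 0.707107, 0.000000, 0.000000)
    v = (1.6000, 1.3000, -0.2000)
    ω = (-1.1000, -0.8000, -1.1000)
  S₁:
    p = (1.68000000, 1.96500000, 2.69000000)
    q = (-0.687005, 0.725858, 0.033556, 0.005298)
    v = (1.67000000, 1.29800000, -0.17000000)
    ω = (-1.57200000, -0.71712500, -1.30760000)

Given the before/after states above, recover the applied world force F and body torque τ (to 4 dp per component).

F = (3.5000, -0.1000, 1.5000)
τ = (-0.1800, 0.0300, -0.1900)

rate change Δω = (-0.47200000, 0.08287500, -0.20760000)
precession coupling = (0.0088, -0.0363, 0.0176)
τ = I·(Δω/dt) + ω₀×(Iω₀) = (-0.1800, 0.0300, -0.1900)
Δv = v₁−v₀ = (0.07000000, -0.00200000, 0.03000000)
applied force F = (3.5000, -0.1000, 1.5000)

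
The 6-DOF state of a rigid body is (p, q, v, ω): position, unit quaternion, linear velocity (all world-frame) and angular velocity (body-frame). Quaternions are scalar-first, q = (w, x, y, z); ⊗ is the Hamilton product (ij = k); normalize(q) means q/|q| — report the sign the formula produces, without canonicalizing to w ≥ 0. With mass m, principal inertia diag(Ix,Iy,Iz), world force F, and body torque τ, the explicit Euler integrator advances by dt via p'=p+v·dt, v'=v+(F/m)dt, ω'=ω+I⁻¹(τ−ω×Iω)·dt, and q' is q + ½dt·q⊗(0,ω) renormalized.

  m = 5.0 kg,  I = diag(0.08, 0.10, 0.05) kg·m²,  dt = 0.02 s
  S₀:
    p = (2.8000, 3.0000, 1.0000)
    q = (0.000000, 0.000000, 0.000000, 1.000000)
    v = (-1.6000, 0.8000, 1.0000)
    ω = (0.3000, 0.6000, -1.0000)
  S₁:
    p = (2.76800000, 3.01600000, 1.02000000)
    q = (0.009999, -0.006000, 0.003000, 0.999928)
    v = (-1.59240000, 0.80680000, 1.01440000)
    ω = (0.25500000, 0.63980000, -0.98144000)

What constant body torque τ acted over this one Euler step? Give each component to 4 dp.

τ = (-0.1500, 0.1900, 0.0500)

Δω = ω₁−ω₀ = (-0.04500000, 0.03980000, 0.01856000)
ω₀×(Iω₀) = (0.0300, -0.0090, 0.0036)
I·α + gyro = (-0.1500, 0.1900, 0.0500)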